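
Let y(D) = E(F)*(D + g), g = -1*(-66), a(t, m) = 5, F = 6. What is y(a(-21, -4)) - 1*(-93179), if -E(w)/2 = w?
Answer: 92327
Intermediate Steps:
E(w) = -2*w
g = 66
y(D) = -792 - 12*D (y(D) = (-2*6)*(D + 66) = -12*(66 + D) = -792 - 12*D)
y(a(-21, -4)) - 1*(-93179) = (-792 - 12*5) - 1*(-93179) = (-792 - 60) + 93179 = -852 + 93179 = 92327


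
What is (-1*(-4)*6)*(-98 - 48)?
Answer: -3504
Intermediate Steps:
(-1*(-4)*6)*(-98 - 48) = (4*6)*(-146) = 24*(-146) = -3504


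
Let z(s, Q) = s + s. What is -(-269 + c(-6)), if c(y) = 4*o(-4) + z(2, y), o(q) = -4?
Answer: 281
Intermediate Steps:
z(s, Q) = 2*s
c(y) = -12 (c(y) = 4*(-4) + 2*2 = -16 + 4 = -12)
-(-269 + c(-6)) = -(-269 - 12) = -1*(-281) = 281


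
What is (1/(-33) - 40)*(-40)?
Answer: 52840/33 ≈ 1601.2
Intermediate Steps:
(1/(-33) - 40)*(-40) = (-1/33 - 40)*(-40) = -1321/33*(-40) = 52840/33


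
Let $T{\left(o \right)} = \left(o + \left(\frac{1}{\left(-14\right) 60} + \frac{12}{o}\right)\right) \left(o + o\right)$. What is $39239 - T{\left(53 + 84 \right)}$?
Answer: $\frac{704477}{420} \approx 1677.3$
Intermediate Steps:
$T{\left(o \right)} = 2 o \left(- \frac{1}{840} + o + \frac{12}{o}\right)$ ($T{\left(o \right)} = \left(o + \left(\left(- \frac{1}{14}\right) \frac{1}{60} + \frac{12}{o}\right)\right) 2 o = \left(o - \left(\frac{1}{840} - \frac{12}{o}\right)\right) 2 o = \left(- \frac{1}{840} + o + \frac{12}{o}\right) 2 o = 2 o \left(- \frac{1}{840} + o + \frac{12}{o}\right)$)
$39239 - T{\left(53 + 84 \right)} = 39239 - \left(24 + 2 \left(53 + 84\right)^{2} - \frac{53 + 84}{420}\right) = 39239 - \left(24 + 2 \cdot 137^{2} - \frac{137}{420}\right) = 39239 - \left(24 + 2 \cdot 18769 - \frac{137}{420}\right) = 39239 - \left(24 + 37538 - \frac{137}{420}\right) = 39239 - \frac{15775903}{420} = \frac{704477}{420}$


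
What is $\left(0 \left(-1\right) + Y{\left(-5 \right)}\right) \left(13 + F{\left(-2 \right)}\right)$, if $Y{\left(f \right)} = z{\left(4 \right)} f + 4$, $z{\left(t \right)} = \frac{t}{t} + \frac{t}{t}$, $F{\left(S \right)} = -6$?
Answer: $-42$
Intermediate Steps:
$z{\left(t \right)} = 2$ ($z{\left(t \right)} = 1 + 1 = 2$)
$Y{\left(f \right)} = 4 + 2 f$ ($Y{\left(f \right)} = 2 f + 4 = 4 + 2 f$)
$\left(0 \left(-1\right) + Y{\left(-5 \right)}\right) \left(13 + F{\left(-2 \right)}\right) = \left(0 \left(-1\right) + \left(4 + 2 \left(-5\right)\right)\right) \left(13 - 6\right) = \left(0 + \left(4 - 10\right)\right) 7 = \left(0 - 6\right) 7 = \left(-6\right) 7 = -42$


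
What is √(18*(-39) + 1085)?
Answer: √383 ≈ 19.570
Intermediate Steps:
√(18*(-39) + 1085) = √(-702 + 1085) = √383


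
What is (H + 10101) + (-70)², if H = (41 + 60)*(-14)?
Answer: 13587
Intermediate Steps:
H = -1414 (H = 101*(-14) = -1414)
(H + 10101) + (-70)² = (-1414 + 10101) + (-70)² = 8687 + 4900 = 13587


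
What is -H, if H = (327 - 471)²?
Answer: -20736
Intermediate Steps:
H = 20736 (H = (-144)² = 20736)
-H = -1*20736 = -20736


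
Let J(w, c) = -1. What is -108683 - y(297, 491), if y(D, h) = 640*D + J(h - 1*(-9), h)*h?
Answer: -298272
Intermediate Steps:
y(D, h) = -h + 640*D (y(D, h) = 640*D - h = -h + 640*D)
-108683 - y(297, 491) = -108683 - (-1*491 + 640*297) = -108683 - (-491 + 190080) = -108683 - 1*189589 = -108683 - 189589 = -298272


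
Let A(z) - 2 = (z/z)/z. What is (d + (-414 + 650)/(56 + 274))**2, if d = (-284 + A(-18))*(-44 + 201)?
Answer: 1921874316820969/980100 ≈ 1.9609e+9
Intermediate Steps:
A(z) = 2 + 1/z (A(z) = 2 + (z/z)/z = 2 + 1/z)
d = -797089/18 (d = (-284 + (2 + 1/(-18)))*(-44 + 201) = (-284 + (2 - 1/18))*157 = (-284 + 35/18)*157 = -5077/18*157 = -797089/18 ≈ -44283.)
(d + (-414 + 650)/(56 + 274))**2 = (-797089/18 + (-414 + 650)/(56 + 274))**2 = (-797089/18 + 236/330)**2 = (-797089/18 + 236*(1/330))**2 = (-797089/18 + 118/165)**2 = (-43839187/990)**2 = 1921874316820969/980100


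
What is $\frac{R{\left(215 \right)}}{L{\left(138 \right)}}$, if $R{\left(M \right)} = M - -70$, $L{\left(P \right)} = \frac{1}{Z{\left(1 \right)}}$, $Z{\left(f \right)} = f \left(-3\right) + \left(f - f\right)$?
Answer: $-855$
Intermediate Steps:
$Z{\left(f \right)} = - 3 f$ ($Z{\left(f \right)} = - 3 f + 0 = - 3 f$)
$L{\left(P \right)} = - \frac{1}{3}$ ($L{\left(P \right)} = \frac{1}{\left(-3\right) 1} = \frac{1}{-3} = - \frac{1}{3}$)
$R{\left(M \right)} = 70 + M$ ($R{\left(M \right)} = M + 70 = 70 + M$)
$\frac{R{\left(215 \right)}}{L{\left(138 \right)}} = \frac{70 + 215}{- \frac{1}{3}} = 285 \left(-3\right) = -855$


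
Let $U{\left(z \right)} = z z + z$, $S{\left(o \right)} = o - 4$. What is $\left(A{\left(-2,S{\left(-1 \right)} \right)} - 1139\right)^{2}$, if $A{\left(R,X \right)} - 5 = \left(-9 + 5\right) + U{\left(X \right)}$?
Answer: $1249924$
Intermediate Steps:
$S{\left(o \right)} = -4 + o$
$U{\left(z \right)} = z + z^{2}$ ($U{\left(z \right)} = z^{2} + z = z + z^{2}$)
$A{\left(R,X \right)} = 1 + X \left(1 + X\right)$ ($A{\left(R,X \right)} = 5 + \left(\left(-9 + 5\right) + X \left(1 + X\right)\right) = 5 + \left(-4 + X \left(1 + X\right)\right) = 1 + X \left(1 + X\right)$)
$\left(A{\left(-2,S{\left(-1 \right)} \right)} - 1139\right)^{2} = \left(\left(1 + \left(-4 - 1\right) \left(1 - 5\right)\right) - 1139\right)^{2} = \left(\left(1 - 5 \left(1 - 5\right)\right) - 1139\right)^{2} = \left(\left(1 - -20\right) - 1139\right)^{2} = \left(\left(1 + 20\right) - 1139\right)^{2} = \left(21 - 1139\right)^{2} = \left(-1118\right)^{2} = 1249924$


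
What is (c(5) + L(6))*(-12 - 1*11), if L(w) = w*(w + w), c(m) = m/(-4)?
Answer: -6509/4 ≈ -1627.3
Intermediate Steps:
c(m) = -m/4 (c(m) = m*(-¼) = -m/4)
L(w) = 2*w² (L(w) = w*(2*w) = 2*w²)
(c(5) + L(6))*(-12 - 1*11) = (-¼*5 + 2*6²)*(-12 - 1*11) = (-5/4 + 2*36)*(-12 - 11) = (-5/4 + 72)*(-23) = (283/4)*(-23) = -6509/4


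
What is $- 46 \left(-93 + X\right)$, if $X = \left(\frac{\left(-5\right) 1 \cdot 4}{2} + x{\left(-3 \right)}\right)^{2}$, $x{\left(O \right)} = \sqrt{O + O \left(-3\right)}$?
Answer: $-598 + 920 \sqrt{6} \approx 1655.5$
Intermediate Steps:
$x{\left(O \right)} = \sqrt{2} \sqrt{- O}$ ($x{\left(O \right)} = \sqrt{O - 3 O} = \sqrt{- 2 O} = \sqrt{2} \sqrt{- O}$)
$X = \left(-10 + \sqrt{6}\right)^{2}$ ($X = \left(\frac{\left(-5\right) 1 \cdot 4}{2} + \sqrt{2} \sqrt{\left(-1\right) \left(-3\right)}\right)^{2} = \left(\left(-5\right) 4 \cdot \frac{1}{2} + \sqrt{2} \sqrt{3}\right)^{2} = \left(\left(-20\right) \frac{1}{2} + \sqrt{6}\right)^{2} = \left(-10 + \sqrt{6}\right)^{2} \approx 57.01$)
$- 46 \left(-93 + X\right) = - 46 \left(-93 + \left(10 - \sqrt{6}\right)^{2}\right) = 4278 - 46 \left(10 - \sqrt{6}\right)^{2}$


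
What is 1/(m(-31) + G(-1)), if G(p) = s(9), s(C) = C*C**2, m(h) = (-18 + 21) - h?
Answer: 1/763 ≈ 0.0013106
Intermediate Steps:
m(h) = 3 - h
s(C) = C**3
G(p) = 729 (G(p) = 9**3 = 729)
1/(m(-31) + G(-1)) = 1/((3 - 1*(-31)) + 729) = 1/((3 + 31) + 729) = 1/(34 + 729) = 1/763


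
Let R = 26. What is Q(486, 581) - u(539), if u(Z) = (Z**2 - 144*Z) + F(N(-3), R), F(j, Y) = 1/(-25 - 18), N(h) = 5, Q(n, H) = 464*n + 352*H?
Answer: 9335774/43 ≈ 2.1711e+5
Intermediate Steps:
Q(n, H) = 352*H + 464*n
F(j, Y) = -1/43 (F(j, Y) = 1/(-43) = -1/43)
u(Z) = -1/43 + Z**2 - 144*Z (u(Z) = (Z**2 - 144*Z) - 1/43 = -1/43 + Z**2 - 144*Z)
Q(486, 581) - u(539) = (352*581 + 464*486) - (-1/43 + 539**2 - 144*539) = (204512 + 225504) - (-1/43 + 290521 - 77616) = 430016 - 1*9154914/43 = 430016 - 9154914/43 = 9335774/43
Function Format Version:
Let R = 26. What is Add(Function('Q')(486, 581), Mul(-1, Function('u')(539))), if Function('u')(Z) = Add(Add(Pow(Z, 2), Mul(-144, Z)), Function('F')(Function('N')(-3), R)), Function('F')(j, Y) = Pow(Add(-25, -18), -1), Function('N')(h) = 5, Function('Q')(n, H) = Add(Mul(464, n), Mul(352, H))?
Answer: Rational(9335774, 43) ≈ 2.1711e+5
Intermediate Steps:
Function('Q')(n, H) = Add(Mul(352, H), Mul(464, n))
Function('F')(j, Y) = Rational(-1, 43) (Function('F')(j, Y) = Pow(-43, -1) = Rational(-1, 43))
Function('u')(Z) = Add(Rational(-1, 43), Pow(Z, 2), Mul(-144, Z)) (Function('u')(Z) = Add(Add(Pow(Z, 2), Mul(-144, Z)), Rational(-1, 43)) = Add(Rational(-1, 43), Pow(Z, 2), Mul(-144, Z)))
Add(Function('Q')(486, 581), Mul(-1, Function('u')(539))) = Add(Add(Mul(352, 581), Mul(464, 486)), Mul(-1, Add(Rational(-1, 43), Pow(539, 2), Mul(-144, 539)))) = Add(Add(204512, 225504), Mul(-1, Add(Rational(-1, 43), 290521, -77616))) = Add(430016, Mul(-1, Rational(9154914, 43))) = Add(430016, Rational(-9154914, 43)) = Rational(9335774, 43)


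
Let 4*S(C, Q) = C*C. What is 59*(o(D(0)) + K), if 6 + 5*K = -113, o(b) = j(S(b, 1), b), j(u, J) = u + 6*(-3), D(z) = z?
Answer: -12331/5 ≈ -2466.2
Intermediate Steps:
S(C, Q) = C²/4 (S(C, Q) = (C*C)/4 = C²/4)
j(u, J) = -18 + u (j(u, J) = u - 18 = -18 + u)
o(b) = -18 + b²/4
K = -119/5 (K = -6/5 + (⅕)*(-113) = -6/5 - 113/5 = -119/5 ≈ -23.800)
59*(o(D(0)) + K) = 59*((-18 + (¼)*0²) - 119/5) = 59*((-18 + (¼)*0) - 119/5) = 59*((-18 + 0) - 119/5) = 59*(-18 - 119/5) = 59*(-209/5) = -12331/5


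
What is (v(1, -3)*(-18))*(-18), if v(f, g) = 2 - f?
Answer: 324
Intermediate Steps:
(v(1, -3)*(-18))*(-18) = ((2 - 1*1)*(-18))*(-18) = ((2 - 1)*(-18))*(-18) = (1*(-18))*(-18) = -18*(-18) = 324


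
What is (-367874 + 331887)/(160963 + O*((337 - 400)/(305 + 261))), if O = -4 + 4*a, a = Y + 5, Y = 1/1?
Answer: -10184321/45551899 ≈ -0.22358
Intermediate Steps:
Y = 1
a = 6 (a = 1 + 5 = 6)
O = 20 (O = -4 + 4*6 = -4 + 24 = 20)
(-367874 + 331887)/(160963 + O*((337 - 400)/(305 + 261))) = (-367874 + 331887)/(160963 + 20*((337 - 400)/(305 + 261))) = -35987/(160963 + 20*(-63/566)) = -35987/(160963 - 630/283) = -35987/45551899/283 = -35987*283/45551899 = -10184321/45551899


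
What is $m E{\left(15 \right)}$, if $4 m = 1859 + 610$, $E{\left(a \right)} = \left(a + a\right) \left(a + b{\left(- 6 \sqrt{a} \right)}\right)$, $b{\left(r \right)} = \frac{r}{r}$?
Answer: $296280$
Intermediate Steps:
$b{\left(r \right)} = 1$
$E{\left(a \right)} = 2 a \left(1 + a\right)$ ($E{\left(a \right)} = \left(a + a\right) \left(a + 1\right) = 2 a \left(1 + a\right)$)
$m = \frac{2469}{4}$ ($m = \frac{1859 + 610}{4} = \frac{1}{4} \cdot 2469 = \frac{2469}{4} \approx 617.25$)
$m E{\left(15 \right)} = \frac{2469 \cdot 2 \cdot 15 \left(1 + 15\right)}{4} = \frac{2469 \cdot 2 \cdot 15 \cdot 16}{4} = \frac{2469}{4} \cdot 480 = 296280$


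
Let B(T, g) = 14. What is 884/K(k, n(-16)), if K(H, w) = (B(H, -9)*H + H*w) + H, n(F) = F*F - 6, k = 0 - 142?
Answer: -442/18815 ≈ -0.023492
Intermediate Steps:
k = -142
n(F) = -6 + F**2 (n(F) = F**2 - 6 = -6 + F**2)
K(H, w) = 15*H + H*w (K(H, w) = (14*H + H*w) + H = 15*H + H*w)
884/K(k, n(-16)) = 884/((-142*(15 + (-6 + (-16)**2)))) = 884/((-142*(15 + (-6 + 256)))) = 884/((-142*(15 + 250))) = 884/((-142*265)) = 884/(-37630) = 884*(-1/37630) = -442/18815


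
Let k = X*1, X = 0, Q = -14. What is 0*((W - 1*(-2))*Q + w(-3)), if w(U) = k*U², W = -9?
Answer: 0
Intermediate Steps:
k = 0 (k = 0*1 = 0)
w(U) = 0 (w(U) = 0*U² = 0)
0*((W - 1*(-2))*Q + w(-3)) = 0*((-9 - 1*(-2))*(-14) + 0) = 0*((-9 + 2)*(-14) + 0) = 0*(-7*(-14) + 0) = 0*(98 + 0) = 0*98 = 0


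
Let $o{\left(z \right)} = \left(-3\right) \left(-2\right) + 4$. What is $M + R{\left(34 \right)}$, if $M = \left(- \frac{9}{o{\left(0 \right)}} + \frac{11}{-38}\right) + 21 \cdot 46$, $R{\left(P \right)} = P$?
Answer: $\frac{94887}{95} \approx 998.81$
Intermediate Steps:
$o{\left(z \right)} = 10$ ($o{\left(z \right)} = 6 + 4 = 10$)
$M = \frac{91657}{95}$ ($M = \left(- \frac{9}{10} + \frac{11}{-38}\right) + 21 \cdot 46 = \left(\left(-9\right) \frac{1}{10} + 11 \left(- \frac{1}{38}\right)\right) + 966 = \left(- \frac{9}{10} - \frac{11}{38}\right) + 966 = - \frac{113}{95} + 966 = \frac{91657}{95} \approx 964.81$)
$M + R{\left(34 \right)} = \frac{91657}{95} + 34 = \frac{94887}{95}$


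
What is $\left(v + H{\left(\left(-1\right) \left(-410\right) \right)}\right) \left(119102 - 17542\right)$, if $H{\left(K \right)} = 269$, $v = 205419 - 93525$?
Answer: $11391274280$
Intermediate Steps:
$v = 111894$ ($v = 205419 - 93525 = 111894$)
$\left(v + H{\left(\left(-1\right) \left(-410\right) \right)}\right) \left(119102 - 17542\right) = \left(111894 + 269\right) \left(119102 - 17542\right) = 112163 \cdot 101560 = 11391274280$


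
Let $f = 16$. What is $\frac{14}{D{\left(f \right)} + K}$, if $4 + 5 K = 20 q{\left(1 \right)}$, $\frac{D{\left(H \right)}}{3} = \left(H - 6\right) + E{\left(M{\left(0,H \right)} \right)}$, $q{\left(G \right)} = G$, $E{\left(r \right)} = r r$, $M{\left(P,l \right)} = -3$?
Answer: $\frac{10}{43} \approx 0.23256$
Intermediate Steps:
$E{\left(r \right)} = r^{2}$
$D{\left(H \right)} = 9 + 3 H$ ($D{\left(H \right)} = 3 \left(\left(H - 6\right) + \left(-3\right)^{2}\right) = 3 \left(\left(-6 + H\right) + 9\right) = 3 \left(3 + H\right) = 9 + 3 H$)
$K = \frac{16}{5}$ ($K = - \frac{4}{5} + \frac{20 \cdot 1}{5} = - \frac{4}{5} + \frac{1}{5} \cdot 20 = - \frac{4}{5} + 4 = \frac{16}{5} \approx 3.2$)
$\frac{14}{D{\left(f \right)} + K} = \frac{14}{\left(9 + 3 \cdot 16\right) + \frac{16}{5}} = \frac{14}{\left(9 + 48\right) + \frac{16}{5}} = \frac{14}{57 + \frac{16}{5}} = \frac{14}{\frac{301}{5}} = 14 \cdot \frac{5}{301} = \frac{10}{43}$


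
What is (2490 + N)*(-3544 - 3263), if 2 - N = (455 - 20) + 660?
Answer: -9509379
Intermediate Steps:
N = -1093 (N = 2 - ((455 - 20) + 660) = 2 - (435 + 660) = 2 - 1*1095 = 2 - 1095 = -1093)
(2490 + N)*(-3544 - 3263) = (2490 - 1093)*(-3544 - 3263) = 1397*(-6807) = -9509379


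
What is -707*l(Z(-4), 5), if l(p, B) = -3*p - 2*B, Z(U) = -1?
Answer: 4949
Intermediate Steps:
-707*l(Z(-4), 5) = -707*(-3*(-1) - 2*5) = -707*(3 - 10) = -707*(-7) = 4949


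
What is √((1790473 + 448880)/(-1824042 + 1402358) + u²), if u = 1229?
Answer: √67145435228700511/210842 ≈ 1229.0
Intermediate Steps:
√((1790473 + 448880)/(-1824042 + 1402358) + u²) = √((1790473 + 448880)/(-1824042 + 1402358) + 1229²) = √(2239353/(-421684) + 1510441) = √(2239353*(-1/421684) + 1510441) = √(-2239353/421684 + 1510441) = √(636926563291/421684) = √67145435228700511/210842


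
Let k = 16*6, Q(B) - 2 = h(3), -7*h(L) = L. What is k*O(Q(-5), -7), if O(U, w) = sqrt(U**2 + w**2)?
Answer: 96*sqrt(2522)/7 ≈ 688.72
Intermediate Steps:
h(L) = -L/7
Q(B) = 11/7 (Q(B) = 2 - 1/7*3 = 2 - 3/7 = 11/7)
k = 96
k*O(Q(-5), -7) = 96*sqrt((11/7)**2 + (-7)**2) = 96*sqrt(121/49 + 49) = 96*sqrt(2522/49) = 96*(sqrt(2522)/7) = 96*sqrt(2522)/7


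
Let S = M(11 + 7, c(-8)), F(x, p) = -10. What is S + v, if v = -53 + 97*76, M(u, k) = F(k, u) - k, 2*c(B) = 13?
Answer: 14605/2 ≈ 7302.5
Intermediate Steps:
c(B) = 13/2 (c(B) = (½)*13 = 13/2)
M(u, k) = -10 - k
S = -33/2 (S = -10 - 1*13/2 = -10 - 13/2 = -33/2 ≈ -16.500)
v = 7319 (v = -53 + 7372 = 7319)
S + v = -33/2 + 7319 = 14605/2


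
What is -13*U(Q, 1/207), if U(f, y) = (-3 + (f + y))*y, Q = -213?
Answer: 581243/42849 ≈ 13.565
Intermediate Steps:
U(f, y) = y*(-3 + f + y) (U(f, y) = (-3 + f + y)*y = y*(-3 + f + y))
-13*U(Q, 1/207) = -13*(-3 - 213 + 1/207)/207 = -13*(-44711)/(207*207) = -13*(-44711/42849) = 581243/42849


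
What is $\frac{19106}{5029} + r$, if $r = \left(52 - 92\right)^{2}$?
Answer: $\frac{8065506}{5029} \approx 1603.8$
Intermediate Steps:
$r = 1600$ ($r = \left(-40\right)^{2} = 1600$)
$\frac{19106}{5029} + r = \frac{19106}{5029} + 1600 = \frac{8065506}{5029}$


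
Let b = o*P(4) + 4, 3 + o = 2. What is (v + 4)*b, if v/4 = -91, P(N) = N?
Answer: 0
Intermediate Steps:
o = -1 (o = -3 + 2 = -1)
v = -364 (v = 4*(-91) = -364)
b = 0 (b = -1*4 + 4 = -4 + 4 = 0)
(v + 4)*b = (-364 + 4)*0 = -360*0 = 0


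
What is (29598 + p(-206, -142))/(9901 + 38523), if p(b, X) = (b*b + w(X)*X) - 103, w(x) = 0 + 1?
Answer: 71789/48424 ≈ 1.4825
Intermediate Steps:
w(x) = 1
p(b, X) = -103 + X + b² (p(b, X) = (b*b + 1*X) - 103 = (b² + X) - 103 = (X + b²) - 103 = -103 + X + b²)
(29598 + p(-206, -142))/(9901 + 38523) = (29598 + (-103 - 142 + (-206)²))/(9901 + 38523) = (29598 + (-103 - 142 + 42436))/48424 = (29598 + 42191)*(1/48424) = 71789*(1/48424) = 71789/48424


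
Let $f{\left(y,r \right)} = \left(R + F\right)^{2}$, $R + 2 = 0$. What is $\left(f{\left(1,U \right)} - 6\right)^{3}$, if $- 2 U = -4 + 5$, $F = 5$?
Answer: $27$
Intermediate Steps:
$R = -2$ ($R = -2 + 0 = -2$)
$U = - \frac{1}{2}$ ($U = - \frac{-4 + 5}{2} = \left(- \frac{1}{2}\right) 1 = - \frac{1}{2} \approx -0.5$)
$f{\left(y,r \right)} = 9$ ($f{\left(y,r \right)} = \left(-2 + 5\right)^{2} = 3^{2} = 9$)
$\left(f{\left(1,U \right)} - 6\right)^{3} = \left(9 - 6\right)^{3} = 3^{3} = 27$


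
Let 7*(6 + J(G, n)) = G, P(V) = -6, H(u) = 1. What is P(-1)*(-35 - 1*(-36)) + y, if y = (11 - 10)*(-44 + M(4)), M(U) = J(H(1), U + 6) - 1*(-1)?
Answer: -384/7 ≈ -54.857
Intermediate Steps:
J(G, n) = -6 + G/7
M(U) = -34/7 (M(U) = (-6 + (⅐)*1) - 1*(-1) = (-6 + ⅐) + 1 = -41/7 + 1 = -34/7)
y = -342/7 (y = (11 - 10)*(-44 - 34/7) = 1*(-342/7) = -342/7 ≈ -48.857)
P(-1)*(-35 - 1*(-36)) + y = -6*(-35 - 1*(-36)) - 342/7 = -6*(-35 + 36) - 342/7 = -6*1 - 342/7 = -6 - 342/7 = -384/7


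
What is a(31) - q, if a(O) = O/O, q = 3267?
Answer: -3266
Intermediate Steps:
a(O) = 1
a(31) - q = 1 - 1*3267 = 1 - 3267 = -3266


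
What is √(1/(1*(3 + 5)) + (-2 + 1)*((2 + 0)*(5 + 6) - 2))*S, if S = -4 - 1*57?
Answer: -61*I*√318/4 ≈ -271.95*I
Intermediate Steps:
S = -61 (S = -4 - 57 = -61)
√(1/(1*(3 + 5)) + (-2 + 1)*((2 + 0)*(5 + 6) - 2))*S = √(1/(1*(3 + 5)) + (-2 + 1)*((2 + 0)*(5 + 6) - 2))*(-61) = √(1/(1*8) - (2*11 - 2))*(-61) = √(1/8 - (22 - 2))*(-61) = √(⅛ - 1*20)*(-61) = √(⅛ - 20)*(-61) = √(-159/8)*(-61) = (I*√318/4)*(-61) = -61*I*√318/4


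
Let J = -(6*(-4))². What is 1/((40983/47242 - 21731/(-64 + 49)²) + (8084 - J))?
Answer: 10629450/91033642273 ≈ 0.00011676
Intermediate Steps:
J = -576 (J = -1*(-24)² = -1*576 = -576)
1/((40983/47242 - 21731/(-64 + 49)²) + (8084 - J)) = 1/((40983/47242 - 21731/(-64 + 49)²) + (8084 - 1*(-576))) = 1/((40983*(1/47242) - 21731/((-15)²)) + (8084 + 576)) = 1/((40983/47242 - 21731/225) + 8660) = 1/(-1017394727/10629450 + 8660) = 1/(91033642273/10629450) = 10629450/91033642273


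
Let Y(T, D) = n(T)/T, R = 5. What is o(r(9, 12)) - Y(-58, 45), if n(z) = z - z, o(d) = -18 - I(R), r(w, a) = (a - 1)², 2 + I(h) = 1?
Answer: -17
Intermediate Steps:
I(h) = -1 (I(h) = -2 + 1 = -1)
r(w, a) = (-1 + a)²
o(d) = -17 (o(d) = -18 - 1*(-1) = -18 + 1 = -17)
n(z) = 0
Y(T, D) = 0 (Y(T, D) = 0/T = 0)
o(r(9, 12)) - Y(-58, 45) = -17 - 1*0 = -17 + 0 = -17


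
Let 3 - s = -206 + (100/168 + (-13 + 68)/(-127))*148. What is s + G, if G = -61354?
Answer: -163137725/2667 ≈ -61169.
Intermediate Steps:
s = 493393/2667 (s = 3 - (-206 + (100/168 + (-13 + 68)/(-127))*148) = 3 - (-206 + (100*(1/168) + 55*(-1/127))*148) = 3 - (-206 + (25/42 - 55/127)*148) = 3 - (-206 + (865/5334)*148) = 3 - (-206 + 64010/2667) = 3 - 1*(-485392/2667) = 3 + 485392/2667 = 493393/2667 ≈ 185.00)
s + G = 493393/2667 - 61354 = -163137725/2667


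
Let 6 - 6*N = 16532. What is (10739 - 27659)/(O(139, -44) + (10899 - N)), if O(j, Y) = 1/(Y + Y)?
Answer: -95040/76691 ≈ -1.2393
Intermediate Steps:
N = -8263/3 (N = 1 - 1/6*16532 = 1 - 8266/3 = -8263/3 ≈ -2754.3)
O(j, Y) = 1/(2*Y)
(10739 - 27659)/(O(139, -44) + (10899 - N)) = (10739 - 27659)/((1/2)/(-44) + (10899 - 1*(-8263/3))) = -16920/((1/2)*(-1/44) + (10899 + 8263/3)) = -16920/(-1/88 + 40960/3) = -16920/3604477/264 = -16920*264/3604477 = -95040/76691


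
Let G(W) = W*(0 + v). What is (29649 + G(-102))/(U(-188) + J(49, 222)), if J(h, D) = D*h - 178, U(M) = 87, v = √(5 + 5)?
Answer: 29649/10787 - 102*√10/10787 ≈ 2.7187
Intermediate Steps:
v = √10 ≈ 3.1623
J(h, D) = -178 + D*h
G(W) = W*√10 (G(W) = W*(0 + √10) = W*√10)
(29649 + G(-102))/(U(-188) + J(49, 222)) = (29649 - 102*√10)/(87 + (-178 + 222*49)) = (29649 - 102*√10)/(87 + (-178 + 10878)) = (29649 - 102*√10)/(87 + 10700) = (29649 - 102*√10)/10787 = (29649 - 102*√10)*(1/10787) = 29649/10787 - 102*√10/10787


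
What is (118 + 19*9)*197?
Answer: 56933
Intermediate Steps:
(118 + 19*9)*197 = (118 + 171)*197 = 289*197 = 56933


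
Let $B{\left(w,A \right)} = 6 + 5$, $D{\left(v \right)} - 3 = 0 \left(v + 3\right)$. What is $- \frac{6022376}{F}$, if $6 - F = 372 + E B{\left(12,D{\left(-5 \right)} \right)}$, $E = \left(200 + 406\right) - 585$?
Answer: $\frac{6022376}{597} \approx 10088.0$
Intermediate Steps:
$D{\left(v \right)} = 3$ ($D{\left(v \right)} = 3 + 0 \left(v + 3\right) = 3 + 0 \left(3 + v\right) = 3 + 0 = 3$)
$B{\left(w,A \right)} = 11$
$E = 21$ ($E = 606 - 585 = 21$)
$F = -597$ ($F = 6 - \left(372 + 21 \cdot 11\right) = 6 - \left(372 + 231\right) = 6 - 603 = -597$)
$- \frac{6022376}{F} = - \frac{6022376}{-597} = \left(-6022376\right) \left(- \frac{1}{597}\right) = \frac{6022376}{597}$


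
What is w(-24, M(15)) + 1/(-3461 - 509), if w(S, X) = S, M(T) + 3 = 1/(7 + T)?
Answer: -95281/3970 ≈ -24.000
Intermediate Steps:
M(T) = -3 + 1/(7 + T)
w(-24, M(15)) + 1/(-3461 - 509) = -24 + 1/(-3461 - 509) = -24 + 1/(-3970) = -24 - 1/3970 = -95281/3970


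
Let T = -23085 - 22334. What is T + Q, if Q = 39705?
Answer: -5714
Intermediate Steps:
T = -45419
T + Q = -45419 + 39705 = -5714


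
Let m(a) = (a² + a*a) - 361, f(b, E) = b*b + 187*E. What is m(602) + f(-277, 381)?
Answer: 872423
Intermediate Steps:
f(b, E) = b² + 187*E
m(a) = -361 + 2*a² (m(a) = (a² + a²) - 361 = 2*a² - 361 = -361 + 2*a²)
m(602) + f(-277, 381) = (-361 + 2*602²) + ((-277)² + 187*381) = (-361 + 2*362404) + (76729 + 71247) = (-361 + 724808) + 147976 = 724447 + 147976 = 872423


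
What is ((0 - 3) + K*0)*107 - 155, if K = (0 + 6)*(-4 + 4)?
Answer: -476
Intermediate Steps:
K = 0 (K = 6*0 = 0)
((0 - 3) + K*0)*107 - 155 = ((0 - 3) + 0*0)*107 - 155 = (-3 + 0)*107 - 155 = -3*107 - 155 = -321 - 155 = -476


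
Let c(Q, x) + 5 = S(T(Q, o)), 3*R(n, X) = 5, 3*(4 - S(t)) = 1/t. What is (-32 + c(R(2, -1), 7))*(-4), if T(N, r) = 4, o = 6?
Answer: 397/3 ≈ 132.33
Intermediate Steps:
S(t) = 4 - 1/(3*t)
R(n, X) = 5/3 (R(n, X) = (⅓)*5 = 5/3)
c(Q, x) = -13/12 (c(Q, x) = -5 + (4 - ⅓/4) = -5 + (4 - ⅓*¼) = -5 + (4 - 1/12) = -5 + 47/12 = -13/12)
(-32 + c(R(2, -1), 7))*(-4) = (-32 - 13/12)*(-4) = -397/12*(-4) = 397/3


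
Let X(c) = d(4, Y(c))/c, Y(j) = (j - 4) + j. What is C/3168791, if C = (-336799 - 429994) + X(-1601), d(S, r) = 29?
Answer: -1227635622/5073234391 ≈ -0.24198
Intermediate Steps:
Y(j) = -4 + 2*j (Y(j) = (-4 + j) + j = -4 + 2*j)
X(c) = 29/c
C = -1227635622/1601 (C = (-336799 - 429994) + 29/(-1601) = -766793 + 29*(-1/1601) = -766793 - 29/1601 = -1227635622/1601 ≈ -7.6679e+5)
C/3168791 = -1227635622/1601/3168791 = -1227635622/1601*1/3168791 = -1227635622/5073234391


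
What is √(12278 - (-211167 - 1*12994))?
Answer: 9*√2919 ≈ 486.25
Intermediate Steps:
√(12278 - (-211167 - 1*12994)) = √(12278 - (-211167 - 12994)) = √(12278 - 1*(-224161)) = √(12278 + 224161) = √236439 = 9*√2919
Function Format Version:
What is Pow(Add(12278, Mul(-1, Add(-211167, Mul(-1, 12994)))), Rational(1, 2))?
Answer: Mul(9, Pow(2919, Rational(1, 2))) ≈ 486.25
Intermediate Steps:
Pow(Add(12278, Mul(-1, Add(-211167, Mul(-1, 12994)))), Rational(1, 2)) = Pow(Add(12278, Mul(-1, Add(-211167, -12994))), Rational(1, 2)) = Pow(Add(12278, Mul(-1, -224161)), Rational(1, 2)) = Pow(Add(12278, 224161), Rational(1, 2)) = Pow(236439, Rational(1, 2)) = Mul(9, Pow(2919, Rational(1, 2)))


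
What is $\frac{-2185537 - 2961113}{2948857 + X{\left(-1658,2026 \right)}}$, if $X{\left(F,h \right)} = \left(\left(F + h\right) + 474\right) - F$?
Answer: $- \frac{5146650}{2951357} \approx -1.7438$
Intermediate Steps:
$X{\left(F,h \right)} = 474 + h$ ($X{\left(F,h \right)} = \left(474 + F + h\right) - F = 474 + h$)
$\frac{-2185537 - 2961113}{2948857 + X{\left(-1658,2026 \right)}} = \frac{-2185537 - 2961113}{2948857 + \left(474 + 2026\right)} = - \frac{5146650}{2948857 + 2500} = - \frac{5146650}{2951357}$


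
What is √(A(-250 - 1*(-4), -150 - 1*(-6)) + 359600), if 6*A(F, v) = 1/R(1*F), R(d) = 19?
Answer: √4673361714/114 ≈ 599.67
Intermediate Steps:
A(F, v) = 1/114 (A(F, v) = (⅙)/19 = (⅙)*(1/19) = 1/114)
√(A(-250 - 1*(-4), -150 - 1*(-6)) + 359600) = √(1/114 + 359600) = √(40994401/114) = √4673361714/114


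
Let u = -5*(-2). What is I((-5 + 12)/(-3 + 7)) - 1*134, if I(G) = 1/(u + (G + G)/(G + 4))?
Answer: -32673/244 ≈ -133.91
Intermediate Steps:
u = 10
I(G) = 1/(10 + 2*G/(4 + G)) (I(G) = 1/(10 + (G + G)/(G + 4)) = 1/(10 + (2*G)/(4 + G)) = 1/(10 + 2*G/(4 + G)))
I((-5 + 12)/(-3 + 7)) - 1*134 = (4 + (-5 + 12)/(-3 + 7))/(4*(10 + 3*((-5 + 12)/(-3 + 7)))) - 1*134 = (4 + 7/4)/(4*(10 + 3*(7/4))) - 134 = (¼)*(23/4)/(10 + 21/4) - 134 = (¼)*(23/4)/(61/4) - 134 = (¼)*(4/61)*(23/4) - 134 = 23/244 - 134 = -32673/244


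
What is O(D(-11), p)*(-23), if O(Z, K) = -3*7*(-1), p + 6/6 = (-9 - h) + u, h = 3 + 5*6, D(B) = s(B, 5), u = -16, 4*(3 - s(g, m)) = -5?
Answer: -483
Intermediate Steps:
s(g, m) = 17/4 (s(g, m) = 3 - 1/4*(-5) = 3 + 5/4 = 17/4)
D(B) = 17/4
h = 33 (h = 3 + 30 = 33)
p = -59 (p = -1 + ((-9 - 1*33) - 16) = -1 + ((-9 - 33) - 16) = -1 + (-42 - 16) = -1 - 58 = -59)
O(Z, K) = 21 (O(Z, K) = -21*(-1) = 21)
O(D(-11), p)*(-23) = 21*(-23) = -483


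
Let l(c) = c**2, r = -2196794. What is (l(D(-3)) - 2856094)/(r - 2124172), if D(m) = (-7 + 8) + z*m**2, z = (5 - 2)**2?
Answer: 474895/720161 ≈ 0.65943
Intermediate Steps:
z = 9 (z = 3**2 = 9)
D(m) = 1 + 9*m**2 (D(m) = (-7 + 8) + 9*m**2 = 1 + 9*m**2)
(l(D(-3)) - 2856094)/(r - 2124172) = ((1 + 9*(-3)**2)**2 - 2856094)/(-2196794 - 2124172) = ((1 + 9*9)**2 - 2856094)/(-4320966) = ((1 + 81)**2 - 2856094)*(-1/4320966) = (82**2 - 2856094)*(-1/4320966) = (6724 - 2856094)*(-1/4320966) = -2849370*(-1/4320966) = 474895/720161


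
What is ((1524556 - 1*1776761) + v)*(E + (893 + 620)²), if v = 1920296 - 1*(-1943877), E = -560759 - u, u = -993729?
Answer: 9832278959552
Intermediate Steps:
E = 432970 (E = -560759 - 1*(-993729) = -560759 + 993729 = 432970)
v = 3864173 (v = 1920296 + 1943877 = 3864173)
((1524556 - 1*1776761) + v)*(E + (893 + 620)²) = ((1524556 - 1*1776761) + 3864173)*(432970 + (893 + 620)²) = ((1524556 - 1776761) + 3864173)*(432970 + 1513²) = (-252205 + 3864173)*(432970 + 2289169) = 3611968*2722139 = 9832278959552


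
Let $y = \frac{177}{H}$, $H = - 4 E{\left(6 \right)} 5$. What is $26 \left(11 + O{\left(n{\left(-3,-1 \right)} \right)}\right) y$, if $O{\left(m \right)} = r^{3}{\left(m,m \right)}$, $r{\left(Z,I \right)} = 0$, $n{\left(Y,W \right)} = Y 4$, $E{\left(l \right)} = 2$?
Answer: $- \frac{25311}{20} \approx -1265.6$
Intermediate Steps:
$n{\left(Y,W \right)} = 4 Y$
$H = -40$ ($H = \left(-4\right) 2 \cdot 5 = \left(-8\right) 5 = -40$)
$O{\left(m \right)} = 0$ ($O{\left(m \right)} = 0^{3} = 0$)
$y = - \frac{177}{40}$ ($y = \frac{177}{-40} = 177 \left(- \frac{1}{40}\right) = - \frac{177}{40} \approx -4.425$)
$26 \left(11 + O{\left(n{\left(-3,-1 \right)} \right)}\right) y = 26 \left(11 + 0\right) \left(- \frac{177}{40}\right) = 26 \cdot 11 \left(- \frac{177}{40}\right) = 286 \left(- \frac{177}{40}\right) = - \frac{25311}{20}$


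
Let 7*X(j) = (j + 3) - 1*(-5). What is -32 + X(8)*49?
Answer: 80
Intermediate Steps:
X(j) = 8/7 + j/7 (X(j) = ((j + 3) - 1*(-5))/7 = ((3 + j) + 5)/7 = (8 + j)/7 = 8/7 + j/7)
-32 + X(8)*49 = -32 + (8/7 + (1/7)*8)*49 = -32 + (8/7 + 8/7)*49 = -32 + (16/7)*49 = -32 + 112 = 80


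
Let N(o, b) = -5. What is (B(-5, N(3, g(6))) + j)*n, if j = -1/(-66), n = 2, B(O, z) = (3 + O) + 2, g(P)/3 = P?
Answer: 1/33 ≈ 0.030303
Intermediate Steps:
g(P) = 3*P
B(O, z) = 5 + O
j = 1/66 (j = -1*(-1/66) = 1/66 ≈ 0.015152)
(B(-5, N(3, g(6))) + j)*n = ((5 - 5) + 1/66)*2 = (0 + 1/66)*2 = (1/66)*2 = 1/33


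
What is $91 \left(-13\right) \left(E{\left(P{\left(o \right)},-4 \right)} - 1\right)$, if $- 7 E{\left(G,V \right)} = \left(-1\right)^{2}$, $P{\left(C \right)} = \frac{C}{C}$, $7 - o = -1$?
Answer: $1352$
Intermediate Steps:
$o = 8$ ($o = 7 - -1 = 7 + 1 = 8$)
$P{\left(C \right)} = 1$
$E{\left(G,V \right)} = - \frac{1}{7}$ ($E{\left(G,V \right)} = - \frac{\left(-1\right)^{2}}{7} = \left(- \frac{1}{7}\right) 1 = - \frac{1}{7}$)
$91 \left(-13\right) \left(E{\left(P{\left(o \right)},-4 \right)} - 1\right) = 91 \left(-13\right) \left(- \frac{1}{7} - 1\right) = \left(-1183\right) \left(- \frac{8}{7}\right) = 1352$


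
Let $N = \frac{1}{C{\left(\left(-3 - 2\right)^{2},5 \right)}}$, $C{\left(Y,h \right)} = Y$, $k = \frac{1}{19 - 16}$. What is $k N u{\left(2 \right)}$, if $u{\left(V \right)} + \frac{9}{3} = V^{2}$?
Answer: $\frac{1}{75} \approx 0.013333$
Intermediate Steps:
$k = \frac{1}{3} \approx 0.33333$
$u{\left(V \right)} = -3 + V^{2}$
$N = \frac{1}{25}$ ($N = \frac{1}{\left(-3 - 2\right)^{2}} = \frac{1}{\left(-5\right)^{2}} = \frac{1}{25} \approx 0.04$)
$k N u{\left(2 \right)} = \frac{1}{3} \cdot \frac{1}{25} \left(-3 + 2^{2}\right) = \frac{-3 + 4}{75} = \frac{1}{75} \cdot 1 = \frac{1}{75}$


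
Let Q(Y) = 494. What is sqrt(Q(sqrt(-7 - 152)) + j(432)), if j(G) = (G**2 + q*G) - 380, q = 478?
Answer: sqrt(393234) ≈ 627.08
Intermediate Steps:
j(G) = -380 + G**2 + 478*G (j(G) = (G**2 + 478*G) - 380 = -380 + G**2 + 478*G)
sqrt(Q(sqrt(-7 - 152)) + j(432)) = sqrt(494 + (-380 + 432**2 + 478*432)) = sqrt(494 + (-380 + 186624 + 206496)) = sqrt(494 + 392740) = sqrt(393234)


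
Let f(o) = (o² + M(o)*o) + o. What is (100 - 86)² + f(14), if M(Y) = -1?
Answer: 392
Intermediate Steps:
f(o) = o² (f(o) = (o² - o) + o = o²)
(100 - 86)² + f(14) = (100 - 86)² + 14² = 14² + 196 = 196 + 196 = 392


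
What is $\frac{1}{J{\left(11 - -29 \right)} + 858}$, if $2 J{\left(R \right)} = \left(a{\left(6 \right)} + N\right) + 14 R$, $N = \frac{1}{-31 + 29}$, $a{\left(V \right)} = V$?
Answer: $\frac{4}{4563} \approx 0.00087662$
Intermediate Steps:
$N = - \frac{1}{2}$ ($N = \frac{1}{-2} = - \frac{1}{2} \approx -0.5$)
$J{\left(R \right)} = \frac{11}{4} + 7 R$ ($J{\left(R \right)} = \frac{\left(6 - \frac{1}{2}\right) + 14 R}{2} = \frac{\frac{11}{2} + 14 R}{2} = \frac{11}{4} + 7 R$)
$\frac{1}{J{\left(11 - -29 \right)} + 858} = \frac{1}{\left(\frac{11}{4} + 7 \left(11 - -29\right)\right) + 858} = \frac{1}{\left(\frac{11}{4} + 7 \left(11 + 29\right)\right) + 858} = \frac{1}{\left(\frac{11}{4} + 7 \cdot 40\right) + 858} = \frac{1}{\left(\frac{11}{4} + 280\right) + 858} = \frac{1}{\frac{1131}{4} + 858} = \frac{1}{\frac{4563}{4}} = \frac{4}{4563}$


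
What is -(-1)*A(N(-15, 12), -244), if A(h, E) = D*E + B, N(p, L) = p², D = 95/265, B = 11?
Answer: -4053/53 ≈ -76.472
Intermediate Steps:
D = 19/53 (D = 95*(1/265) = 19/53 ≈ 0.35849)
A(h, E) = 11 + 19*E/53 (A(h, E) = 19*E/53 + 11 = 11 + 19*E/53)
-(-1)*A(N(-15, 12), -244) = -(-1)*(11 + (19/53)*(-244)) = -(-1)*(11 - 4636/53) = -(-1)*(-4053)/53 = -1*4053/53 = -4053/53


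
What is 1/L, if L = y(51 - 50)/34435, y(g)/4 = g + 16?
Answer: 34435/68 ≈ 506.40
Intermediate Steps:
y(g) = 64 + 4*g (y(g) = 4*(g + 16) = 4*(16 + g) = 64 + 4*g)
L = 68/34435 (L = (64 + 4*(51 - 50))/34435 = (64 + 4*1)*(1/34435) = (64 + 4)*(1/34435) = 68*(1/34435) = 68/34435 ≈ 0.0019747)
1/L = 1/(68/34435) = 34435/68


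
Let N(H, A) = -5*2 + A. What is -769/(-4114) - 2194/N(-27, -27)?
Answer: 9054569/152218 ≈ 59.484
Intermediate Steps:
N(H, A) = -10 + A
-769/(-4114) - 2194/N(-27, -27) = -769/(-4114) - 2194/(-10 - 27) = -769*(-1/4114) - 2194/(-37) = 769/4114 - 2194*(-1/37) = 769/4114 + 2194/37 = 9054569/152218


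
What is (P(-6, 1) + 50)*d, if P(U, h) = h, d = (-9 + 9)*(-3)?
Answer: 0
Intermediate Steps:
d = 0 (d = 0*(-3) = 0)
(P(-6, 1) + 50)*d = (1 + 50)*0 = 51*0 = 0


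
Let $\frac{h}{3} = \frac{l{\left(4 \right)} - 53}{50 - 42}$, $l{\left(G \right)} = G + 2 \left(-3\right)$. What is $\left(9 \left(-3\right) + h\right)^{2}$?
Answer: $\frac{145161}{64} \approx 2268.1$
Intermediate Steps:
$l{\left(G \right)} = -6 + G$ ($l{\left(G \right)} = G - 6 = -6 + G$)
$h = - \frac{165}{8}$ ($h = 3 \frac{\left(-6 + 4\right) - 53}{50 - 42} = 3 \frac{-2 - 53}{8} = 3 \left(-2 - 53\right) \frac{1}{8} = 3 \left(\left(-55\right) \frac{1}{8}\right) = 3 \left(- \frac{55}{8}\right) = - \frac{165}{8} \approx -20.625$)
$\left(9 \left(-3\right) + h\right)^{2} = \left(9 \left(-3\right) - \frac{165}{8}\right)^{2} = \left(-27 - \frac{165}{8}\right)^{2} = \left(- \frac{381}{8}\right)^{2} = \frac{145161}{64}$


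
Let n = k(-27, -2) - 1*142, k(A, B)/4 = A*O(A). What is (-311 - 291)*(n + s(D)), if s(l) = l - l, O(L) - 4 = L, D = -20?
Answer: -1409884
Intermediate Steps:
O(L) = 4 + L
k(A, B) = 4*A*(4 + A) (k(A, B) = 4*(A*(4 + A)) = 4*A*(4 + A))
s(l) = 0
n = 2342 (n = 4*(-27)*(4 - 27) - 1*142 = 4*(-27)*(-23) - 142 = 2484 - 142 = 2342)
(-311 - 291)*(n + s(D)) = (-311 - 291)*(2342 + 0) = -602*2342 = -1409884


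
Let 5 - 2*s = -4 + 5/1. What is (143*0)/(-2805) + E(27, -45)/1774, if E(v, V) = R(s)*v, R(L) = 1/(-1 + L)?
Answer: 27/1774 ≈ 0.015220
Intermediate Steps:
s = 2 (s = 5/2 - (-4 + 5/1)/2 = 5/2 - (-4 + 5*1)/2 = 5/2 - (-4 + 5)/2 = 5/2 - ½*1 = 5/2 - ½ = 2)
E(v, V) = v (E(v, V) = v/(-1 + 2) = v/1 = 1*v = v)
(143*0)/(-2805) + E(27, -45)/1774 = (143*0)/(-2805) + 27/1774 = 0*(-1/2805) + 27*(1/1774) = 0 + 27/1774 = 27/1774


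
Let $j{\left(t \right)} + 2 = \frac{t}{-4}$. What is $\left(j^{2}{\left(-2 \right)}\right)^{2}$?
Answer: $\frac{81}{16} \approx 5.0625$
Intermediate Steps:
$j{\left(t \right)} = -2 - \frac{t}{4}$ ($j{\left(t \right)} = -2 + \frac{t}{-4} = -2 + t \left(- \frac{1}{4}\right) = -2 - \frac{t}{4}$)
$\left(j^{2}{\left(-2 \right)}\right)^{2} = \left(\left(-2 - - \frac{1}{2}\right)^{2}\right)^{2} = \left(\left(-2 + \frac{1}{2}\right)^{2}\right)^{2} = \left(\left(- \frac{3}{2}\right)^{2}\right)^{2} = \left(\frac{9}{4}\right)^{2} = \frac{81}{16}$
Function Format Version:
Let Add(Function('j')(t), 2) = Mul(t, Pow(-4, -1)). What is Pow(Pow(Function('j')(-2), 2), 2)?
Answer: Rational(81, 16) ≈ 5.0625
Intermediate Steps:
Function('j')(t) = Add(-2, Mul(Rational(-1, 4), t)) (Function('j')(t) = Add(-2, Mul(t, Pow(-4, -1))) = Add(-2, Mul(t, Rational(-1, 4))) = Add(-2, Mul(Rational(-1, 4), t)))
Pow(Pow(Function('j')(-2), 2), 2) = Pow(Pow(Add(-2, Mul(Rational(-1, 4), -2)), 2), 2) = Pow(Pow(Add(-2, Rational(1, 2)), 2), 2) = Pow(Pow(Rational(-3, 2), 2), 2) = Pow(Rational(9, 4), 2) = Rational(81, 16)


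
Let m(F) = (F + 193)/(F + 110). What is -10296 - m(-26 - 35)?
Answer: -504636/49 ≈ -10299.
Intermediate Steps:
m(F) = (193 + F)/(110 + F)
-10296 - m(-26 - 35) = -10296 - (193 + (-26 - 35))/(110 + (-26 - 35)) = -10296 - (193 - 61)/(110 - 61) = -10296 - 132/49 = -504636/49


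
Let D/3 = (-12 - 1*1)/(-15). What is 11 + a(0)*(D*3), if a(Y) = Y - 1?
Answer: 16/5 ≈ 3.2000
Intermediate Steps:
D = 13/5 (D = 3*((-12 - 1*1)/(-15)) = 3*((-12 - 1)*(-1/15)) = 3*(-13*(-1/15)) = 3*(13/15) = 13/5 ≈ 2.6000)
a(Y) = -1 + Y
11 + a(0)*(D*3) = 11 + (-1 + 0)*((13/5)*3) = 11 - 1*39/5 = 11 - 39/5 = 16/5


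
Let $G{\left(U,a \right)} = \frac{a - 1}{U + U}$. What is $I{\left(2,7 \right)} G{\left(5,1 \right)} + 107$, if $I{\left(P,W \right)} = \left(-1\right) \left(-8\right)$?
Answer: $107$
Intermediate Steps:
$I{\left(P,W \right)} = 8$
$G{\left(U,a \right)} = \frac{-1 + a}{2 U}$
$I{\left(2,7 \right)} G{\left(5,1 \right)} + 107 = 8 \frac{-1 + 1}{2 \cdot 5} + 107 = 8 \cdot \frac{1}{2} \cdot \frac{1}{5} \cdot 0 + 107 = 8 \cdot 0 + 107 = 0 + 107 = 107$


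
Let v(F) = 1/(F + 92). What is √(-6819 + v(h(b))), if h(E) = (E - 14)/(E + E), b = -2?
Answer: I*√3927738/24 ≈ 82.577*I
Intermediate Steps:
h(E) = (-14 + E)/(2*E) (h(E) = (-14 + E)/((2*E)) = (-14 + E)*(1/(2*E)) = (-14 + E)/(2*E))
v(F) = 1/(92 + F)
√(-6819 + v(h(b))) = √(-6819 + 1/(92 + (½)*(-14 - 2)/(-2))) = √(-6819 + 1/(92 + (½)*(-½)*(-16))) = √(-6819 + 1/(92 + 4)) = √(-6819 + 1/96) = √(-654623/96) = I*√3927738/24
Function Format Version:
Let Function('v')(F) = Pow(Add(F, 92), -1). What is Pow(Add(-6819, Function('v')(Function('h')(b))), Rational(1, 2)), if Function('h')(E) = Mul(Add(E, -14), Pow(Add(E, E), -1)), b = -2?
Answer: Mul(Rational(1, 24), I, Pow(3927738, Rational(1, 2))) ≈ Mul(82.577, I)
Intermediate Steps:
Function('h')(E) = Mul(Rational(1, 2), Pow(E, -1), Add(-14, E)) (Function('h')(E) = Mul(Add(-14, E), Pow(Mul(2, E), -1)) = Mul(Add(-14, E), Mul(Rational(1, 2), Pow(E, -1))) = Mul(Rational(1, 2), Pow(E, -1), Add(-14, E)))
Function('v')(F) = Pow(Add(92, F), -1)
Pow(Add(-6819, Function('v')(Function('h')(b))), Rational(1, 2)) = Pow(Add(-6819, Pow(Add(92, Mul(Rational(1, 2), Pow(-2, -1), Add(-14, -2))), -1)), Rational(1, 2)) = Pow(Add(-6819, Pow(Add(92, Mul(Rational(1, 2), Rational(-1, 2), -16)), -1)), Rational(1, 2)) = Pow(Add(-6819, Pow(Add(92, 4), -1)), Rational(1, 2)) = Pow(Add(-6819, Pow(96, -1)), Rational(1, 2)) = Pow(Add(-6819, Rational(1, 96)), Rational(1, 2)) = Pow(Rational(-654623, 96), Rational(1, 2)) = Mul(Rational(1, 24), I, Pow(3927738, Rational(1, 2)))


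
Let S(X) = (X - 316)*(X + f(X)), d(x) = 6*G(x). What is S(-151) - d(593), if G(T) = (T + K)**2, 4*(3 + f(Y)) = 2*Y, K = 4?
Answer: -4062555/2 ≈ -2.0313e+6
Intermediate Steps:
f(Y) = -3 + Y/2 (f(Y) = -3 + (2*Y)/4 = -3 + Y/2)
G(T) = (4 + T)**2 (G(T) = (T + 4)**2 = (4 + T)**2)
d(x) = 6*(4 + x)**2
S(X) = (-316 + X)*(-3 + 3*X/2) (S(X) = (X - 316)*(X + (-3 + X/2)) = (-316 + X)*(-3 + 3*X/2))
S(-151) - d(593) = (948 - 477*(-151) + (3/2)*(-151)**2) - 6*(4 + 593)**2 = (948 + 72027 + (3/2)*22801) - 6*597**2 = (948 + 72027 + 68403/2) - 6*356409 = 214353/2 - 1*2138454 = 214353/2 - 2138454 = -4062555/2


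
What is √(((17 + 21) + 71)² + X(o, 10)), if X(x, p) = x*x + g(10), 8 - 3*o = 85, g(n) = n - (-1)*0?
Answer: 2*√28237/3 ≈ 112.03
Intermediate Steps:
g(n) = n (g(n) = n - 1*0 = n + 0 = n)
o = -77/3 (o = 8/3 - ⅓*85 = 8/3 - 85/3 = -77/3 ≈ -25.667)
X(x, p) = 10 + x² (X(x, p) = x*x + 10 = x² + 10 = 10 + x²)
√(((17 + 21) + 71)² + X(o, 10)) = √(((17 + 21) + 71)² + (10 + (-77/3)²)) = √((38 + 71)² + (10 + 5929/9)) = √(109² + 6019/9) = √(11881 + 6019/9) = √(112948/9) = 2*√28237/3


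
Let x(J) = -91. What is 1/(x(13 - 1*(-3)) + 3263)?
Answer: 1/3172 ≈ 0.00031526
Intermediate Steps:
1/(x(13 - 1*(-3)) + 3263) = 1/(-91 + 3263) = 1/3172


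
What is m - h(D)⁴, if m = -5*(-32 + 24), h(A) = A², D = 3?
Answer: -6521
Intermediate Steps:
m = 40 (m = -5*(-8) = 40)
m - h(D)⁴ = 40 - (3²)⁴ = 40 - 1*9⁴ = 40 - 1*6561 = 40 - 6561 = -6521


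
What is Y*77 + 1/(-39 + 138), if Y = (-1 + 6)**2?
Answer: 190576/99 ≈ 1925.0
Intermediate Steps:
Y = 25 (Y = 5**2 = 25)
Y*77 + 1/(-39 + 138) = 25*77 + 1/(-39 + 138) = 1925 + 1/99 = 190576/99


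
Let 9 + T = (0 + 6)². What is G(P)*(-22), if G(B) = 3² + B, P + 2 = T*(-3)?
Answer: 1628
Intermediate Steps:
T = 27 (T = -9 + (0 + 6)² = -9 + 6² = -9 + 36 = 27)
P = -83 (P = -2 + 27*(-3) = -2 - 81 = -83)
G(B) = 9 + B
G(P)*(-22) = (9 - 83)*(-22) = -74*(-22) = 1628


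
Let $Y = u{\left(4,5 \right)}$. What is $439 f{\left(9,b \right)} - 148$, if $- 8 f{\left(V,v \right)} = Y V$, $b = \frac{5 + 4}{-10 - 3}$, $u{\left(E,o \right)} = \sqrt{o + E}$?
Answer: $- \frac{13037}{8} \approx -1629.6$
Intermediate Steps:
$u{\left(E,o \right)} = \sqrt{E + o}$
$Y = 3$ ($Y = \sqrt{4 + 5} = \sqrt{9} = 3$)
$b = - \frac{9}{13}$ ($b = \frac{9}{-13} = 9 \left(- \frac{1}{13}\right) = - \frac{9}{13} \approx -0.69231$)
$f{\left(V,v \right)} = - \frac{3 V}{8}$
$439 f{\left(9,b \right)} - 148 = 439 \left(\left(- \frac{3}{8}\right) 9\right) - 148 = 439 \left(- \frac{27}{8}\right) - 148 = - \frac{11853}{8} - 148 = - \frac{13037}{8}$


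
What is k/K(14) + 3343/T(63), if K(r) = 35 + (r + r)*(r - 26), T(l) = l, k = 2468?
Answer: 121537/2709 ≈ 44.864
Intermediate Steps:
K(r) = 35 + 2*r*(-26 + r) (K(r) = 35 + (2*r)*(-26 + r) = 35 + 2*r*(-26 + r))
k/K(14) + 3343/T(63) = 2468/(35 - 52*14 + 2*14²) + 3343/63 = 2468/(35 - 728 + 2*196) + 3343*(1/63) = 2468/(35 - 728 + 392) + 3343/63 = 2468/(-301) + 3343/63 = 2468*(-1/301) + 3343/63 = -2468/301 + 3343/63 = 121537/2709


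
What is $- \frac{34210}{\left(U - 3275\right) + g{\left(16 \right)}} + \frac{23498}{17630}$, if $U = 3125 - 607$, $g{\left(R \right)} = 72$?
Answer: $\frac{61921843}{1207655} \approx 51.274$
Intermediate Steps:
$U = 2518$
$- \frac{34210}{\left(U - 3275\right) + g{\left(16 \right)}} + \frac{23498}{17630} = - \frac{34210}{\left(2518 - 3275\right) + 72} + \frac{23498}{17630} = - \frac{34210}{-757 + 72} + 23498 \cdot \frac{1}{17630} = - \frac{34210}{-685} + \frac{11749}{8815} = \left(-34210\right) \left(- \frac{1}{685}\right) + \frac{11749}{8815} = \frac{6842}{137} + \frac{11749}{8815} = \frac{61921843}{1207655}$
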